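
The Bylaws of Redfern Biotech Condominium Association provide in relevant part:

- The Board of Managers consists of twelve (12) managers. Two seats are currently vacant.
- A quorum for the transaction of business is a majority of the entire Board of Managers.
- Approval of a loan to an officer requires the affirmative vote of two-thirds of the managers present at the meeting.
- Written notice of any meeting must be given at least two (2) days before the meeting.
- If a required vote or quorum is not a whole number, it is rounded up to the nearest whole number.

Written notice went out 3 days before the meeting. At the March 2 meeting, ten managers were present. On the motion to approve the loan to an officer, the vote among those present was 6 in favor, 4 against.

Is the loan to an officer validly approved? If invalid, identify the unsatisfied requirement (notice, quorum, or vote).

Notice: 3 days given; 2 required (3 ≥ 2). Satisfied.
Quorum: 10 present; quorum is 7. Satisfied.
Vote: the loan to an officer requires two-thirds of the managers present (10). 2/3 of 10 = 6.67, rounded up to 7, so 7 affirmative votes are needed; 6 voted in favor. Not satisfied.

Invalid — vote requirement not satisfied.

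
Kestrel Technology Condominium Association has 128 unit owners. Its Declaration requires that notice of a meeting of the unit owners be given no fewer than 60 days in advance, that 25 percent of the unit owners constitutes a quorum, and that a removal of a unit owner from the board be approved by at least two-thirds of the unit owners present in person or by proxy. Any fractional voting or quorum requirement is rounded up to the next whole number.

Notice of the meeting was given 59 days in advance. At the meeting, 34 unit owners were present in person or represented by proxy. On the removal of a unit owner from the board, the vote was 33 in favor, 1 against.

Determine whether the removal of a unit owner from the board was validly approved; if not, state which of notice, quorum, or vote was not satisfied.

Notice: 59 days given; 60 required. Not satisfied.
Quorum: 25% of 128 = 32; 34 present. Satisfied.
Vote: requires two-thirds of those present (34); 2/3 of 34 = 22.67, rounded up to 23, so 23 needed; 33 in favor. Satisfied.

Invalid — notice requirement not satisfied.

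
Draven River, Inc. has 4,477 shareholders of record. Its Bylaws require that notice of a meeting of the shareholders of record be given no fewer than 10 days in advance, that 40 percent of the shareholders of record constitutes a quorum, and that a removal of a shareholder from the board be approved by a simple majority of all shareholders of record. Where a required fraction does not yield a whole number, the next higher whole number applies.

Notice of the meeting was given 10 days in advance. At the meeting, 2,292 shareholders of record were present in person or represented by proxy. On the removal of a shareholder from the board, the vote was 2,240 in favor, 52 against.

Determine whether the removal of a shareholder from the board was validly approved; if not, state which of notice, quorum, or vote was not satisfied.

Notice: 10 days given; 10 required. Satisfied.
Quorum: 40% of 4,477 = 1,790.80, rounded up to 1,791; 2,292 present. Satisfied.
Vote: requires a majority of all shareholders of record (4,477); a majority of 4477 is 2239, so 2,239 needed; 2,240 in favor. Satisfied.

Valid — all requirements satisfied.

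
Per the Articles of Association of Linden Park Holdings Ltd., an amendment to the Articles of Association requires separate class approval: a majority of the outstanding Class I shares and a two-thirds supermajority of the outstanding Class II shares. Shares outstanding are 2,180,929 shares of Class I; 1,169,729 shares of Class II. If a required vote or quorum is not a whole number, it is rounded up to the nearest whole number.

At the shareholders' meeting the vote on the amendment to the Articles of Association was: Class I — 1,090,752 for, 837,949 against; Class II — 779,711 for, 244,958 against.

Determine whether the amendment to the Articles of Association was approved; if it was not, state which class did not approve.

Not approved — the Class II shares did not give the required vote.

Class I: a majority of 2180929 is 1090465; 1,090,465 required, 1,090,752 in favor — approved.
Class II: 2/3 of 1169729 = 779819.33, rounded up to 779820; 779,820 required, 779,711 in favor — not approved.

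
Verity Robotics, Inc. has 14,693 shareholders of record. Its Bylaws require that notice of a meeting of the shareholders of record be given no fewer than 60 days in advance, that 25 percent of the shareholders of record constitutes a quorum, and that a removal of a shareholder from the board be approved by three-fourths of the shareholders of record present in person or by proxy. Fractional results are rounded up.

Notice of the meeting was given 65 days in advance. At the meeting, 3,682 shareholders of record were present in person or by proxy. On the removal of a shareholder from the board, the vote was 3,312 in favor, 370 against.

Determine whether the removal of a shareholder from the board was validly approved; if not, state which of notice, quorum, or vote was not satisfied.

Valid — all requirements satisfied.

Notice: 65 days given; 60 required. Satisfied.
Quorum: 25% of 14,693 = 3,673.25, rounded up to 3,674; 3,682 present. Satisfied.
Vote: requires three-fourths of those present (3,682); 3/4 of 3682 = 2761.50, rounded up to 2762, so 2,762 needed; 3,312 in favor. Satisfied.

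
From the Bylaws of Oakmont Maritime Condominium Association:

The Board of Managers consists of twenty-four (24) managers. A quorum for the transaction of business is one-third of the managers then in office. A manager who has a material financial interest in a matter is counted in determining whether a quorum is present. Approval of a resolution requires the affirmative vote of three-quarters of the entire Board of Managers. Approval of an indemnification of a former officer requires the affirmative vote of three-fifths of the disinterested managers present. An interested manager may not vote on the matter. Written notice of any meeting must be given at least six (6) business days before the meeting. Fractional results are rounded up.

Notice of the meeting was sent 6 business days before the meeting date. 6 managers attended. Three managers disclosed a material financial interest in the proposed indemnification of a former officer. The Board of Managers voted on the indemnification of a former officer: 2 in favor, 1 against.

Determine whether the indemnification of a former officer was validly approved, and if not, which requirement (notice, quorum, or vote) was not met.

Notice: 6 business days given; 6 required (6 ≥ 6). Satisfied.
Quorum: 6 present (interested managers count toward quorum); quorum is 8. Not satisfied.
Vote: the indemnification of a former officer requires three-fifths of the disinterested managers present (6 − 3 = 3). 3/5 of 3 = 1.80, rounded up to 2, so 2 affirmative votes are needed; 2 voted in favor. Satisfied. (Moot — without a quorum no business can be validly transacted.)

Invalid — quorum requirement not satisfied.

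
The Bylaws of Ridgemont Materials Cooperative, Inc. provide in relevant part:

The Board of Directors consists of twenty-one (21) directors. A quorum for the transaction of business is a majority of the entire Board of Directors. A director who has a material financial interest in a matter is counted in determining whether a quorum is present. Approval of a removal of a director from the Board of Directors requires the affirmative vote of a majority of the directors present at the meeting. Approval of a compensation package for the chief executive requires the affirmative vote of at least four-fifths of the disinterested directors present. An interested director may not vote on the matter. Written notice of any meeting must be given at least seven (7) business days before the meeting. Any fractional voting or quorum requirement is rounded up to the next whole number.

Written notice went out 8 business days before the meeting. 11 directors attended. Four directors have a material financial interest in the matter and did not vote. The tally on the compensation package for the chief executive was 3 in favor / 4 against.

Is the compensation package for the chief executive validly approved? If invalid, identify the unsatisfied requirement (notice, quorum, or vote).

Notice: 8 business days given; 7 required (8 ≥ 7). Satisfied.
Quorum: 11 present (interested directors count toward quorum); quorum is 11. Satisfied.
Vote: the compensation package for the chief executive requires four-fifths of the disinterested directors present (11 − 4 = 7). 4/5 of 7 = 5.60, rounded up to 6, so 6 affirmative votes are needed; 3 voted in favor. Not satisfied.

Invalid — vote requirement not satisfied.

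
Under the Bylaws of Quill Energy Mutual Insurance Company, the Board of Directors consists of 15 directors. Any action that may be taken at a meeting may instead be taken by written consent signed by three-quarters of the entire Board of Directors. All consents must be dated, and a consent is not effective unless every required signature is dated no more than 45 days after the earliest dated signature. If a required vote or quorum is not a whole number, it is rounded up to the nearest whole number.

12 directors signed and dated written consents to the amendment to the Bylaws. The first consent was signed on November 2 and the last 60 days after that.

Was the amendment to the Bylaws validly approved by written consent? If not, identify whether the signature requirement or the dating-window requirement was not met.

Signatures required: three-quarters of 15 — 3/4 of 15 = 11.25, rounded up to 12, so 12 needed; 12 signed. Sufficient.
Dating window: the latest signature is 60 days after the earliest; the limit is 45 days. Outside the window.

Not effective — dating-window requirement not satisfied.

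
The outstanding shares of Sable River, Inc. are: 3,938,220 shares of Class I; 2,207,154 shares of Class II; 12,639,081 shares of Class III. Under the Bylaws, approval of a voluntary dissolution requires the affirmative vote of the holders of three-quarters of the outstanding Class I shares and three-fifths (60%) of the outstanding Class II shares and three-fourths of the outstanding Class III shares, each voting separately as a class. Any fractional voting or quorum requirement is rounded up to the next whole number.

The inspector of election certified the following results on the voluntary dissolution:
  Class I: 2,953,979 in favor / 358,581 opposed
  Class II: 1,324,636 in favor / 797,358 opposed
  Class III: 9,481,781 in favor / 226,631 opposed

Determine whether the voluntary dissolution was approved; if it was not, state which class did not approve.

Class I: 3/4 of 3938220 = 2953665; 2,953,665 required, 2,953,979 in favor — approved.
Class II: 3/5 of 2207154 = 1324292.40, rounded up to 1324293; 1,324,293 required, 1,324,636 in favor — approved.
Class III: 3/4 of 12639081 = 9479310.75, rounded up to 9479311; 9,479,311 required, 9,481,781 in favor — approved.

Approved — every class gave the required vote.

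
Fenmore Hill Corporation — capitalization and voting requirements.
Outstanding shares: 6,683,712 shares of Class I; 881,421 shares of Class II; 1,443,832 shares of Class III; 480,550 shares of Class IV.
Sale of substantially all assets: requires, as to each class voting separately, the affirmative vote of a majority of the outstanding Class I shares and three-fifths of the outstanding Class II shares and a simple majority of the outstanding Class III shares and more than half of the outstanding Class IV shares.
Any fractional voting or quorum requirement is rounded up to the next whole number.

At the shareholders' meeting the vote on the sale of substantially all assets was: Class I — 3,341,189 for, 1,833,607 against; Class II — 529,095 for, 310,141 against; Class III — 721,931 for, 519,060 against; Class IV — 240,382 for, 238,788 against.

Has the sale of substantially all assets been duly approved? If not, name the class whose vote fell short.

Class I: a majority of 6683712 is 3341857; 3,341,857 required, 3,341,189 in favor — not approved.
Class II: 3/5 of 881421 = 528852.60, rounded up to 528853; 528,853 required, 529,095 in favor — approved.
Class III: a majority of 1443832 is 721917; 721,917 required, 721,931 in favor — approved.
Class IV: a majority of 480550 is 240276; 240,276 required, 240,382 in favor — approved.

Not approved — the Class I shares did not give the required vote.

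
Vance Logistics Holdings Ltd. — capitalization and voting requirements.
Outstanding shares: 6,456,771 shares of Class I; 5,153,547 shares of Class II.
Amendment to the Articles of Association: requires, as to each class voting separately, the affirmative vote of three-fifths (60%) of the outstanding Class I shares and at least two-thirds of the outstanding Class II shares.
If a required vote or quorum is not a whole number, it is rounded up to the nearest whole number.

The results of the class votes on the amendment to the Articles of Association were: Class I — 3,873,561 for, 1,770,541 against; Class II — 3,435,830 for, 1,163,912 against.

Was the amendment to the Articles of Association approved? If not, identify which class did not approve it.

Not approved — the Class I shares did not give the required vote.

Class I: 3/5 of 6456771 = 3874062.60, rounded up to 3874063; 3,874,063 required, 3,873,561 in favor — not approved.
Class II: 2/3 of 5153547 = 3435698; 3,435,698 required, 3,435,830 in favor — approved.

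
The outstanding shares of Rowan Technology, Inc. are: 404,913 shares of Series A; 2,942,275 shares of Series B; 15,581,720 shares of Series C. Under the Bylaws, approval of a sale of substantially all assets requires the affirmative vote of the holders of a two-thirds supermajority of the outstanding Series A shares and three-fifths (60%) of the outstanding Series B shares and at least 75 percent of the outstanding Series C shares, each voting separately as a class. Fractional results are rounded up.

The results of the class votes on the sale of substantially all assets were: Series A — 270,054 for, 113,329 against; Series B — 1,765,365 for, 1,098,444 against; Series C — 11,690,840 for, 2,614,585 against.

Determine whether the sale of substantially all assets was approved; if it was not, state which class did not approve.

Approved — every class gave the required vote.

Series A: 2/3 of 404913 = 269942; 269,942 required, 270,054 in favor — approved.
Series B: 3/5 of 2942275 = 1765365; 1,765,365 required, 1,765,365 in favor — approved.
Series C: 3/4 of 15581720 = 11686290; 11,686,290 required, 11,690,840 in favor — approved.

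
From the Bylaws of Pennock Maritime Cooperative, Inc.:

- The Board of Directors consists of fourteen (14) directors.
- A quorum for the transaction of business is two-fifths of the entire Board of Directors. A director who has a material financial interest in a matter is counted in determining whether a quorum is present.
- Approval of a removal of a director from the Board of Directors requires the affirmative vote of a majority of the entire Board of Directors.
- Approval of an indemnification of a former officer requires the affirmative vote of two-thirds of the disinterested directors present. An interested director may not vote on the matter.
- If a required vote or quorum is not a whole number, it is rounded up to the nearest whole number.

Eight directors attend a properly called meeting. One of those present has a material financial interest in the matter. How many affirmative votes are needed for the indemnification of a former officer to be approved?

The indemnification of a former officer requires two-thirds of the disinterested directors present (8 − 1 = 7).
2/3 of 7 = 4.67, rounded up to 5.

5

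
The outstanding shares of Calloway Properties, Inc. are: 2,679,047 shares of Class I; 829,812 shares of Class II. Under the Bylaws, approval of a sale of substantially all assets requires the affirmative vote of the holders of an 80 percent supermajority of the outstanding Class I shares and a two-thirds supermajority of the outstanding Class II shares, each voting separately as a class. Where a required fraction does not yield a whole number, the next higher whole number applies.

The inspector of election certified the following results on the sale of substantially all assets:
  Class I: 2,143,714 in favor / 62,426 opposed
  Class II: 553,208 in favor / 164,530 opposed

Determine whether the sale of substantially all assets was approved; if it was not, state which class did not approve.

Class I: 4/5 of 2679047 = 2143237.60, rounded up to 2143238; 2,143,238 required, 2,143,714 in favor — approved.
Class II: 2/3 of 829812 = 553208; 553,208 required, 553,208 in favor — approved.

Approved — every class gave the required vote.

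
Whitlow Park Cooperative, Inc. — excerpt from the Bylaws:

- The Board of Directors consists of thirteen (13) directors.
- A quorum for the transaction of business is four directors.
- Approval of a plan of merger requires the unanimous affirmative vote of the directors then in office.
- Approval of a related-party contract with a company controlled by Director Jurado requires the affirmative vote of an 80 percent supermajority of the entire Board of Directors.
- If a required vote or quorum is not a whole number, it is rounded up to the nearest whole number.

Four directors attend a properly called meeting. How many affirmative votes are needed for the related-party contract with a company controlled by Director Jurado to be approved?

11

The related-party contract with a company controlled by Director Jurado requires four-fifths of the entire Board of Directors (13).
4/5 of 13 = 10.40, rounded up to 11.
(Only 4 can vote, so the related-party contract with a company controlled by Director Jurado cannot pass at this meeting, but the required vote is still 11.)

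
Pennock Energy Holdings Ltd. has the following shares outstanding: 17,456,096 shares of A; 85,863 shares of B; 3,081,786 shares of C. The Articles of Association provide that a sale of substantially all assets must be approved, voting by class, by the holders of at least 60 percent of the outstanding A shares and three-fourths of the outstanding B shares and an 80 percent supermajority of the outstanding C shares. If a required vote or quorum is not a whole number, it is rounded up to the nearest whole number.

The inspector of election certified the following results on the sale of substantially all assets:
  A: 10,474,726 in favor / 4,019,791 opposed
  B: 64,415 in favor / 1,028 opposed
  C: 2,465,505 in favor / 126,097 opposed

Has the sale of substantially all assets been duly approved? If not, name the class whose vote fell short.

A: 3/5 of 17456096 = 10473657.60, rounded up to 10473658; 10,473,658 required, 10,474,726 in favor — approved.
B: 3/4 of 85863 = 64397.25, rounded up to 64398; 64,398 required, 64,415 in favor — approved.
C: 4/5 of 3081786 = 2465428.80, rounded up to 2465429; 2,465,429 required, 2,465,505 in favor — approved.

Approved — every class gave the required vote.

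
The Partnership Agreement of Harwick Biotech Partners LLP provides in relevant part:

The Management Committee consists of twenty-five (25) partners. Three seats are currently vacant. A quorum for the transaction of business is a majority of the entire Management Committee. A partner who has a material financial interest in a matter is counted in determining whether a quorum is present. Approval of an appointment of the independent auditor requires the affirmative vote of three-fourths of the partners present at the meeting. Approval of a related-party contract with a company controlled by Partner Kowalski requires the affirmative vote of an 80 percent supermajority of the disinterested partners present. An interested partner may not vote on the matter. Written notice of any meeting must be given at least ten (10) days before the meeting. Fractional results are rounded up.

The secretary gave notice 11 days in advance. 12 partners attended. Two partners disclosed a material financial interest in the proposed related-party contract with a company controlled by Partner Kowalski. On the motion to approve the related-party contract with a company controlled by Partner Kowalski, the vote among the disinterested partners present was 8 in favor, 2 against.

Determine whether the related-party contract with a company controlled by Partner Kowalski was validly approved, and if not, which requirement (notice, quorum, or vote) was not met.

Invalid — quorum requirement not satisfied.

Notice: 11 days given; 10 required (11 ≥ 10). Satisfied.
Quorum: 12 present (interested partners count toward quorum); quorum is 13. Not satisfied.
Vote: the related-party contract with a company controlled by Partner Kowalski requires four-fifths of the disinterested partners present (12 − 2 = 10). 4/5 of 10 = 8, so 8 affirmative votes are needed; 8 voted in favor. Satisfied. (Moot — without a quorum no business can be validly transacted.)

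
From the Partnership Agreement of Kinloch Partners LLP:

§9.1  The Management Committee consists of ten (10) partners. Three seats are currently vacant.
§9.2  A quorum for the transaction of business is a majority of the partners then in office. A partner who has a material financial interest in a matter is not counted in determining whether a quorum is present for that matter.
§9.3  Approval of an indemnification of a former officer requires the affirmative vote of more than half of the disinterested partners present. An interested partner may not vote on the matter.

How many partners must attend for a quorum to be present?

A majority of 7 is 4.

4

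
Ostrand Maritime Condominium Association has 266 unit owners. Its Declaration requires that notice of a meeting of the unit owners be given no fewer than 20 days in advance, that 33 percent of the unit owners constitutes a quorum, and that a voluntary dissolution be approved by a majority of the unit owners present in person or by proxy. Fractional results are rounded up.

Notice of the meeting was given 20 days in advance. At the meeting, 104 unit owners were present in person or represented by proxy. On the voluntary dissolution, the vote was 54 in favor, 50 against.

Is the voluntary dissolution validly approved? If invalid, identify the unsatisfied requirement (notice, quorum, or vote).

Valid — all requirements satisfied.

Notice: 20 days given; 20 required. Satisfied.
Quorum: 33% of 266 = 87.78, rounded up to 88; 104 present. Satisfied.
Vote: requires a majority of those present (104); a majority of 104 is 53, so 53 needed; 54 in favor. Satisfied.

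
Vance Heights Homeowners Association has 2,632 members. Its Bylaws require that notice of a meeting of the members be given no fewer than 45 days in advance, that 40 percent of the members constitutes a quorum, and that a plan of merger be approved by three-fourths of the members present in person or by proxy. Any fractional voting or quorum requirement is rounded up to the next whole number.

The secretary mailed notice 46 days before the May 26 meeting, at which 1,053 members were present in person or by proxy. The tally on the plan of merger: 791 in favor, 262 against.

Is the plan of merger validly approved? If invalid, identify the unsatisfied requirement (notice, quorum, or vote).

Valid — all requirements satisfied.

Notice: 46 days given; 45 required. Satisfied.
Quorum: 40% of 2,632 = 1,052.80, rounded up to 1,053; 1,053 present. Satisfied.
Vote: requires three-fourths of those present (1,053); 3/4 of 1053 = 789.75, rounded up to 790, so 790 needed; 791 in favor. Satisfied.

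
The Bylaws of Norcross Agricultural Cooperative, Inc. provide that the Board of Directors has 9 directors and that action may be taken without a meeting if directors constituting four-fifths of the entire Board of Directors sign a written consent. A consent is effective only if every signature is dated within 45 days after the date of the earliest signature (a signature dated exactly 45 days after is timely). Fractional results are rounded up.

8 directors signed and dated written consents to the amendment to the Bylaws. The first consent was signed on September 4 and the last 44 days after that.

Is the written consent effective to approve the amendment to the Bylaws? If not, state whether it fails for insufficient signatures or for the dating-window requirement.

Signatures required: four-fifths of 9 — 4/5 of 9 = 7.20, rounded up to 8, so 8 needed; 8 signed. Sufficient.
Dating window: the latest signature is 44 days after the earliest; the limit is 45 days. Within the window.

Effective — both the signature and dating-window requirements are satisfied.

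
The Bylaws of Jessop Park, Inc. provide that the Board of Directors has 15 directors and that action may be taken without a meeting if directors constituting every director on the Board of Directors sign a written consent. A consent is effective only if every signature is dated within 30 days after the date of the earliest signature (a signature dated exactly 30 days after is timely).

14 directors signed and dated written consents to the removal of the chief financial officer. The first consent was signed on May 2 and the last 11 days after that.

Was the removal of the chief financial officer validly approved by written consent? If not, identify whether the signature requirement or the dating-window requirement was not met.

Signatures required: the unanimous vote of 15 — unanimous means all 15, so 15 needed; 14 signed. Insufficient.
Dating window: the latest signature is 11 days after the earliest; the limit is 30 days. Within the window.

Not effective — insufficient signatures.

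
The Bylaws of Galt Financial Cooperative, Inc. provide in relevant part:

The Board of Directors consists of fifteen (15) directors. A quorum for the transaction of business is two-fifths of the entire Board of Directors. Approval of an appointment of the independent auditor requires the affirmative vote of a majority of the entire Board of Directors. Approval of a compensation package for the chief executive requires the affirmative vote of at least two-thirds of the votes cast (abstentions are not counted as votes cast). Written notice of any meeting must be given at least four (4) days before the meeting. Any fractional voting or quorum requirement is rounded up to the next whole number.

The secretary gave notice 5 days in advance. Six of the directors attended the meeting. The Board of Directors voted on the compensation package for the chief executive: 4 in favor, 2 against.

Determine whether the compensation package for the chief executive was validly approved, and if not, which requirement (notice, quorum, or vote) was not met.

Valid — all requirements satisfied.

Notice: 5 days given; 4 required (5 ≥ 4). Satisfied.
Quorum: 6 present; quorum is 6. Satisfied.
Vote: the compensation package for the chief executive requires two-thirds of the votes cast (6). 2/3 of 6 = 4, so 4 affirmative votes are needed; 4 voted in favor. Satisfied.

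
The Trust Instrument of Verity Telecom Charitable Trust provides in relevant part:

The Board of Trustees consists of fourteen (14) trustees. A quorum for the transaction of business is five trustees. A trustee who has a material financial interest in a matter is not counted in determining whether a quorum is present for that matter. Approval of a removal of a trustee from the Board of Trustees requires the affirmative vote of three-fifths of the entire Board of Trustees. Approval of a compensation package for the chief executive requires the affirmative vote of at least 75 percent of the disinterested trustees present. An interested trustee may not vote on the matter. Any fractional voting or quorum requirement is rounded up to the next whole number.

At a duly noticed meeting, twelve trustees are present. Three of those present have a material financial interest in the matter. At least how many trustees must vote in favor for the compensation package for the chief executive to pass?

7

The compensation package for the chief executive requires three-fourths of the disinterested trustees present (12 − 3 = 9).
3/4 of 9 = 6.75, rounded up to 7.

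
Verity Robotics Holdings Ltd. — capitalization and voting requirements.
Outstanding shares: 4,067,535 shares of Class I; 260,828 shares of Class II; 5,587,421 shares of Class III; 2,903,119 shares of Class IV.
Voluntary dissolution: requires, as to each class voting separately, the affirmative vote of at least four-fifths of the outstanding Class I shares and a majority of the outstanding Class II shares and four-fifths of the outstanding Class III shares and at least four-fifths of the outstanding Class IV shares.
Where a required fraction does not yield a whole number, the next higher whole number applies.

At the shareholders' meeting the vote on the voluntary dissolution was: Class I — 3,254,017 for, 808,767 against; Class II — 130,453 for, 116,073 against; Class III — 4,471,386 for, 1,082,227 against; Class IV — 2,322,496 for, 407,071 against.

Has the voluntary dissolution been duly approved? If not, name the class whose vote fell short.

Class I: 4/5 of 4067535 = 3254028; 3,254,028 required, 3,254,017 in favor — not approved.
Class II: a majority of 260828 is 130415; 130,415 required, 130,453 in favor — approved.
Class III: 4/5 of 5587421 = 4469936.80, rounded up to 4469937; 4,469,937 required, 4,471,386 in favor — approved.
Class IV: 4/5 of 2903119 = 2322495.20, rounded up to 2322496; 2,322,496 required, 2,322,496 in favor — approved.

Not approved — the Class I shares did not give the required vote.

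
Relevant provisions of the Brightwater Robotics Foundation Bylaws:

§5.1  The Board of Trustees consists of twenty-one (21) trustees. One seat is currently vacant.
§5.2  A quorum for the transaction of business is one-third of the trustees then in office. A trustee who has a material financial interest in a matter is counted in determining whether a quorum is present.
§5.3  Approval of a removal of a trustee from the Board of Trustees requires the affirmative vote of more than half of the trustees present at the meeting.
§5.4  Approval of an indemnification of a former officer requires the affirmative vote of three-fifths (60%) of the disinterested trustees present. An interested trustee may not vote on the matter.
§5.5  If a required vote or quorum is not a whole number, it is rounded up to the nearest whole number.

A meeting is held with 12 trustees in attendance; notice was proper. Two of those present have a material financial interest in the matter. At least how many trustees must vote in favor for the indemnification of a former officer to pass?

6

The indemnification of a former officer requires three-fifths of the disinterested trustees present (12 − 2 = 10).
3/5 of 10 = 6.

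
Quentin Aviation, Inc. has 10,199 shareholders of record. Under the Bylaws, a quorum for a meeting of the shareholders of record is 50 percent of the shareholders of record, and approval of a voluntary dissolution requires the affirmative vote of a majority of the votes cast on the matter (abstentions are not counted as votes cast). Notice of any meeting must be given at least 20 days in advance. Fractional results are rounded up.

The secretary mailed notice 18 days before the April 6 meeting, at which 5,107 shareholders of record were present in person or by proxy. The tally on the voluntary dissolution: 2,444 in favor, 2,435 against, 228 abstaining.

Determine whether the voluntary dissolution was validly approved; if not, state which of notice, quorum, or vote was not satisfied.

Notice: 18 days given; 20 required. Not satisfied.
Quorum: 50% of 10,199 = 5,099.50, rounded up to 5,100; 5,107 present. Satisfied.
Vote: requires a majority of the votes cast (5,107 − 228 abstaining = 4,879); a majority of 4879 is 2440, so 2,440 needed; 2,444 in favor. Satisfied.

Invalid — notice requirement not satisfied.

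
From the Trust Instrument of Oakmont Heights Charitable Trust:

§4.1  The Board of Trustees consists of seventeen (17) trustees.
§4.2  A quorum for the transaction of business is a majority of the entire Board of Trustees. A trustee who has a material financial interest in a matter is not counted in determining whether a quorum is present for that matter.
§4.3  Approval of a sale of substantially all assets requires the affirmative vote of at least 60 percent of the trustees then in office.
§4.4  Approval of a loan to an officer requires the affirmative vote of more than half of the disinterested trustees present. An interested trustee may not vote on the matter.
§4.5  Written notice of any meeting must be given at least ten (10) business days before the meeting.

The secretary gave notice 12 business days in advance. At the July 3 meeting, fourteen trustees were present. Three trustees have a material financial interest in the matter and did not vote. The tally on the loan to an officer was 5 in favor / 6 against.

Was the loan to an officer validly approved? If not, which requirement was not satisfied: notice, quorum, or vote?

Invalid — vote requirement not satisfied.

Notice: 12 business days given; 10 required (12 ≥ 10). Satisfied.
Quorum: 14 present, but the 3 interested trustees do not count, leaving 11. Quorum is 9. Satisfied.
Vote: the loan to an officer requires a majority of the disinterested trustees present (14 − 3 = 11). A majority of 11 is 6, so 6 affirmative votes are needed; 5 voted in favor. Not satisfied.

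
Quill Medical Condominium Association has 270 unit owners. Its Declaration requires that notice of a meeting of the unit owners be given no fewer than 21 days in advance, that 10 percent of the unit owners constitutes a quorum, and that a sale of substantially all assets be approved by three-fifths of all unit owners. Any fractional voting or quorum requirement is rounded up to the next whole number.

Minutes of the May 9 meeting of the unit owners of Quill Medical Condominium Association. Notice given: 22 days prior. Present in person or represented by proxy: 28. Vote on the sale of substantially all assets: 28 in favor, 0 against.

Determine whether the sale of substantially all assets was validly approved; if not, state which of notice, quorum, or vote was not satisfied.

Invalid — vote requirement not satisfied.

Notice: 22 days given; 21 required. Satisfied.
Quorum: 10% of 270 = 27; 28 present. Satisfied.
Vote: requires three-fifths of all unit owners (270); 3/5 of 270 = 162, so 162 needed; 28 in favor. Not satisfied.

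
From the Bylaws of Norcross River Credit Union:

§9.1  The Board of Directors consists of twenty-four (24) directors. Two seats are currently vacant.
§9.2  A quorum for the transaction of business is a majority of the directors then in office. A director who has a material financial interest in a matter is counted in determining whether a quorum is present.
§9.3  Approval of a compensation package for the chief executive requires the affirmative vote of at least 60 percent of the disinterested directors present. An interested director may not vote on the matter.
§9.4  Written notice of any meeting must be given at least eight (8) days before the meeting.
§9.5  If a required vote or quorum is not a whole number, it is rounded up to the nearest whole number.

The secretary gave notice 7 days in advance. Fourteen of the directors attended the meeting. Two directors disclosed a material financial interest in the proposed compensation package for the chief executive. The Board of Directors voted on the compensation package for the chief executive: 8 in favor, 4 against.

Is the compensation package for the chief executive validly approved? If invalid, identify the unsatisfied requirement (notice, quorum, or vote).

Notice: 7 days given; 8 required (7 < 8). Not satisfied.
Quorum: 14 present (interested directors count toward quorum); quorum is 12. Satisfied.
Vote: the compensation package for the chief executive requires three-fifths of the disinterested directors present (14 − 2 = 12). 3/5 of 12 = 7.20, rounded up to 8, so 8 affirmative votes are needed; 8 voted in favor. Satisfied.

Invalid — notice requirement not satisfied.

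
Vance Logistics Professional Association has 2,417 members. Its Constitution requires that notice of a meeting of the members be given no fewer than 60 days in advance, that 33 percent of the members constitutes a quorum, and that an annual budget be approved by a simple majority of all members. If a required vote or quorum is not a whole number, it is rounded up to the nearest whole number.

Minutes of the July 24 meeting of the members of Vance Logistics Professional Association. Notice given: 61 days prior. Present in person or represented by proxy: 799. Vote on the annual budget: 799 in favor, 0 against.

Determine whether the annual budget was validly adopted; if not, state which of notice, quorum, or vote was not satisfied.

Notice: 61 days given; 60 required. Satisfied.
Quorum: 33% of 2,417 = 797.61, rounded up to 798; 799 present. Satisfied.
Vote: requires a majority of all members (2,417); a majority of 2417 is 1209, so 1,209 needed; 799 in favor. Not satisfied.

Invalid — vote requirement not satisfied.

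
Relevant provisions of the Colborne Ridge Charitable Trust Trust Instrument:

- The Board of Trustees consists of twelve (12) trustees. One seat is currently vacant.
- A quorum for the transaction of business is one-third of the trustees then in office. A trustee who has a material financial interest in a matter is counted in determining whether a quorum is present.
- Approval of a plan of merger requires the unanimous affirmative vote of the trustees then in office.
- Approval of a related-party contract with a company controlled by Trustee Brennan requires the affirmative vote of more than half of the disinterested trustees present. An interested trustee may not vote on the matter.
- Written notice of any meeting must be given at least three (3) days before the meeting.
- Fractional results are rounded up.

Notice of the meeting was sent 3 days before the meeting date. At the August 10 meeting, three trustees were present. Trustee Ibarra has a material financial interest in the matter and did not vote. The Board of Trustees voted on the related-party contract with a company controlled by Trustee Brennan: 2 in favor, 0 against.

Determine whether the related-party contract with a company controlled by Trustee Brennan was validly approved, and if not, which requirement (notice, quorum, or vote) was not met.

Notice: 3 days given; 3 required (3 ≥ 3). Satisfied.
Quorum: 3 present (interested trustees count toward quorum); quorum is 4. Not satisfied.
Vote: the related-party contract with a company controlled by Trustee Brennan requires a majority of the disinterested trustees present (3 − 1 = 2). A majority of 2 is 2, so 2 affirmative votes are needed; 2 voted in favor. Satisfied. (Moot — without a quorum no business can be validly transacted.)

Invalid — quorum requirement not satisfied.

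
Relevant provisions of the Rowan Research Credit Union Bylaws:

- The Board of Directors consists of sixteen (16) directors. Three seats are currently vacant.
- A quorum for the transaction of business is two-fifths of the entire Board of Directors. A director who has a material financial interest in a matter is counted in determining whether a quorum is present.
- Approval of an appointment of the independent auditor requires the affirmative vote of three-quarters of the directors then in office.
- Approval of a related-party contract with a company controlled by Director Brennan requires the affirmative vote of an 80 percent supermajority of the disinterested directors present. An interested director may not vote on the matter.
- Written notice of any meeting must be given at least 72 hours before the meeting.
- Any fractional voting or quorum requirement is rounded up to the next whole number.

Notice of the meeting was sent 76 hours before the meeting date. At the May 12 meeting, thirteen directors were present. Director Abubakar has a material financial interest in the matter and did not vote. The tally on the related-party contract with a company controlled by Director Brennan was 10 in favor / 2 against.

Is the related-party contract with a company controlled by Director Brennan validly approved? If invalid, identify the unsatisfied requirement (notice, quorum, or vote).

Notice: 76 hours given; 72 required (76 ≥ 72). Satisfied.
Quorum: 13 present (interested directors count toward quorum); quorum is 7. Satisfied.
Vote: the related-party contract with a company controlled by Director Brennan requires four-fifths of the disinterested directors present (13 − 1 = 12). 4/5 of 12 = 9.60, rounded up to 10, so 10 affirmative votes are needed; 10 voted in favor. Satisfied.

Valid — all requirements satisfied.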